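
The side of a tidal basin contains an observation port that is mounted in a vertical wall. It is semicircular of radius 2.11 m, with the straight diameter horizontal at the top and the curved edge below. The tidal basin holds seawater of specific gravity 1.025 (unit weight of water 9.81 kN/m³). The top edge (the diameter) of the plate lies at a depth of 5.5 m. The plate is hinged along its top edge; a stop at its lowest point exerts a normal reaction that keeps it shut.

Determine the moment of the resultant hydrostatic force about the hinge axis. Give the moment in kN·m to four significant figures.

M ≈ 424.6 kN·m

γ = 1.025 × 9.81 = 10.05525 kN/m³.
The centroid of a semicircle lies 4r/(3π) = 0.895512 m from the diameter, here below the top edge, so the centroid depth is h_c = 5.5 + 0.895512 = 6.39551 m.
A = πr²/2 = π × 2.11²/2 = 6.99334 m².
Resultant F = γ·h_c·A = 10.05525 × 6.39551 × 6.99334 = 449.731 kN.
I_c = (π/8 − 8/(9π))·r⁴ = 0.109757 × 2.11⁴ = 2.17551 m⁴.
Centre of pressure: y_p = y_c + I_c/(y_c·A) = 6.39551 + 2.17551/(6.39551 × 6.99334) = 6.39551 + 0.0486409 = 6.44415 m along the plane.
The resultant acts 0.895512 + 0.0486409 = 0.944153 m (along the plate) below the hinge at the top edge, so the moment about the hinge is M = F × 0.944153 = 449.731 × 0.944153 = 424.615 kN·m.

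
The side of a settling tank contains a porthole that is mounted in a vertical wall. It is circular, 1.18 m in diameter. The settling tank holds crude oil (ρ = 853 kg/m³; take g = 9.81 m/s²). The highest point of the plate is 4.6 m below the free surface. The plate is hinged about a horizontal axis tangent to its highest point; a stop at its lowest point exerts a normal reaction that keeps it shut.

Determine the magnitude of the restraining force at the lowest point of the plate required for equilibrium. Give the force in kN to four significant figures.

γ = ρg = 853 × 9.81 / 1000 = 8.36793 kN/m³.
The centroid is at the centre, 0.59 m below the top of the plate, so the centroid depth is h_c = 4.6 + 0.59 = 5.19 m.
A = π(0.59)² = 1.09359 m².
Resultant F = γ·h_c·A = 8.36793 × 5.19 × 1.09359 = 47.4941 kN.
I_c = πr⁴/4 = π × 0.59⁴/4 = 0.0951695 m⁴.
Centre of pressure: y_p = y_c + I_c/(y_c·A) = 5.19 + 0.0951695/(5.19 × 1.09359) = 5.19 + 0.0167678 = 5.20677 m along the plane.
The resultant acts 0.59 + 0.0167678 = 0.606768 m (along the plate) below the hinge at the top edge, so the moment about the hinge is M = F × 0.606768 = 47.4941 × 0.606768 = 28.8179 kN·m.
A normal force at the bottom, 1.18 m from the hinge, must supply this moment: P = 28.8179/1.18 = 24.4219 kN.

P ≈ 24.42 kN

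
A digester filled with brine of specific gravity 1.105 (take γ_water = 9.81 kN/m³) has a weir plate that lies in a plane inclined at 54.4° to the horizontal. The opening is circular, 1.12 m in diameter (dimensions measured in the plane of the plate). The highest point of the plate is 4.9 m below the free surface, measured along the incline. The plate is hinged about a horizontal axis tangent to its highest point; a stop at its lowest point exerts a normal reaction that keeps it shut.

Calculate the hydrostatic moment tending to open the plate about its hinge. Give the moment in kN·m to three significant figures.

γ = 1.105 × 9.81 = 10.84005 kN/m³.
Let θ = 54.4° be the plate's angle to the horizontal; measure y along the incline from where the plane meets the free surface. Vertical depth h = y·sinθ with sinθ = 0.813101.
The centroid is at the centre, 0.56 m below the top of the plate, so y_c = 4.9 + 0.56 = 5.46 m and h_c = 5.46 × 0.813101 = 4.43953 m.
A = π(0.56)² = 0.985203 m².
Resultant F = γ·h_c·A = 10.84005 × 4.43953 × 0.985203 = 47.4126 kN.
I_c = πr⁴/4 = π × 0.56⁴/4 = 0.07724 m⁴.
Centre of pressure: y_p = y_c + I_c/(y_c·A) = 5.46 + 0.07724/(5.46 × 0.985203) = 5.46 + 0.014359 = 5.47436 m along the plane.
The resultant acts 0.56 + 0.014359 = 0.574359 m (along the plate) below the hinge at the top edge, so the moment about the hinge is M = F × 0.574359 = 47.4126 × 0.574359 = 27.2319 kN·m.

M ≈ 27.2 kN·m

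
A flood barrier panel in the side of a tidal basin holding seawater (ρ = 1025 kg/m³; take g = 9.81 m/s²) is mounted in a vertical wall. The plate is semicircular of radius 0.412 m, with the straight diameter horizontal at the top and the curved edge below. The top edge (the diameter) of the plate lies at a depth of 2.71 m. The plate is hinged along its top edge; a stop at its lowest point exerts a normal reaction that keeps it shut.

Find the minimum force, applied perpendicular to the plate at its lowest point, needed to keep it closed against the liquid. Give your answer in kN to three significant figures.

γ = ρg = 1025 × 9.81 / 1000 = 10.05525 kN/m³.
The centroid of a semicircle lies 4r/(3π) = 0.174858 m from the diameter, here below the top edge, so the centroid depth is h_c = 2.71 + 0.174858 = 2.88486 m.
A = πr²/2 = π × 0.412²/2 = 0.266633 m².
Resultant F = γ·h_c·A = 10.05525 × 2.88486 × 0.266633 = 7.73449 kN.
I_c = (π/8 − 8/(9π))·r⁴ = 0.109757 × 0.412⁴ = 0.00316243 m⁴.
Centre of pressure: y_p = y_c + I_c/(y_c·A) = 2.88486 + 0.00316243/(2.88486 × 0.266633) = 2.88486 + 0.00411133 = 2.88897 m along the plane.
The resultant acts 0.174858 + 0.00411133 = 0.178969 m (along the plate) below the hinge at the top edge, so the moment about the hinge is M = F × 0.178969 = 7.73449 × 0.178969 = 1.38423 kN·m.
A normal force at the bottom, 0.412 m from the hinge, must supply this moment: P = 1.38423/0.412 = 3.35978 kN.

P ≈ 3.36 kN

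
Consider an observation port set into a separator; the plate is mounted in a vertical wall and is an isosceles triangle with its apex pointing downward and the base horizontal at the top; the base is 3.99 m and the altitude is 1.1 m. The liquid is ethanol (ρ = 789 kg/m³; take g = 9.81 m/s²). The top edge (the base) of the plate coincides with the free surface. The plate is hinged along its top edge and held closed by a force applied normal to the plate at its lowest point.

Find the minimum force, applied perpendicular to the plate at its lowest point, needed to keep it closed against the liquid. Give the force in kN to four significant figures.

γ = ρg = 789 × 9.81 / 1000 = 7.74009 kN/m³.
With the apex down, the centroid sits h/3 = 1.1/3 = 0.366667 m below the base (the top edge), so the centroid depth is h_c = 0.366667 m.
A = ½ × 3.99 × 1.1 = 2.1945 m².
Resultant F = γ·h_c·A = 7.74009 × 0.366667 × 2.1945 = 6.22807 kN.
I_c = b·h³/36 = 3.99 × 1.1³/36 = 0.147519 m⁴.
Centre of pressure: y_p = y_c + I_c/(y_c·A) = 0.366667 + 0.147519/(0.366667 × 2.1945) = 0.366667 + 0.183333 = 0.55 m along the plane.
The resultant acts 0.366667 + 0.183333 = 0.55 m (along the plate) below the hinge at the top edge, so the moment about the hinge is M = F × 0.55 = 6.22807 × 0.55 = 3.42544 kN·m.
A normal force at the bottom, 1.1 m from the hinge, must supply this moment: P = 3.42544/1.1 = 3.11404 kN.

P ≈ 3.114 kN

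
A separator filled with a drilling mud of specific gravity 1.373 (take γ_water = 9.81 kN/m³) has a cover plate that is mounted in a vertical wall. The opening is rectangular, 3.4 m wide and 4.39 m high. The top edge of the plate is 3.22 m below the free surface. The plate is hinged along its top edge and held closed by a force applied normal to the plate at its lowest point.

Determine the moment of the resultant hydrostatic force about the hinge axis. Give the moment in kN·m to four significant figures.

γ = 1.373 × 9.81 = 13.46913 kN/m³.
The centroid lies 4.39/2 = 2.195 m below the top edge, so the centroid depth is h_c = 3.22 + 2.195 = 5.415 m.
A = 3.4 × 4.39 = 14.926 m².
Resultant F = γ·h_c·A = 13.46913 × 5.415 × 14.926 = 1088.63 kN.
I_c = b·h³/12 = 3.4 × 4.39³/12 = 23.9713 m⁴.
Centre of pressure: y_p = y_c + I_c/(y_c·A) = 5.415 + 23.9713/(5.415 × 14.926) = 5.415 + 0.296585 = 5.71159 m along the plane.
The resultant acts 2.195 + 0.296585 = 2.49158 m (along the plate) below the hinge at the top edge, so the moment about the hinge is M = F × 2.49158 = 1088.63 × 2.49158 = 2712.41 kN·m.

M ≈ 2712 kN·m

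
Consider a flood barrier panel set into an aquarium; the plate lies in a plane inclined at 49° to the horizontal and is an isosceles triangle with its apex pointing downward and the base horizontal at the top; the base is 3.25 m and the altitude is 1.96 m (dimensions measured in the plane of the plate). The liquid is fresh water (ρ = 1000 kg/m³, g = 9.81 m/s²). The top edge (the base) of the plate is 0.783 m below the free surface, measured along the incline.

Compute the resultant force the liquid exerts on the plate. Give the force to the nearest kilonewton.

F ≈ 34 kN

γ = ρg = 1000 × 9.81 = 9810 N/m³ = 9.81 kN/m³.
Let θ = 49° be the plate's angle to the horizontal; measure y along the incline from where the plane meets the free surface. Vertical depth h = y·sinθ with sinθ = 0.754710.
With the apex down, the centroid sits h/3 = 1.96/3 = 0.653333 m below the base (the top edge), so y_c = 0.783 + 0.653333 = 1.43633 m and h_c = 1.43633 × 0.754710 = 1.08401 m.
A = ½ × 3.25 × 1.96 = 3.185 m².
Resultant F = γ·h_c·A = 9.81 × 1.08401 × 3.185 = 33.8697 kN.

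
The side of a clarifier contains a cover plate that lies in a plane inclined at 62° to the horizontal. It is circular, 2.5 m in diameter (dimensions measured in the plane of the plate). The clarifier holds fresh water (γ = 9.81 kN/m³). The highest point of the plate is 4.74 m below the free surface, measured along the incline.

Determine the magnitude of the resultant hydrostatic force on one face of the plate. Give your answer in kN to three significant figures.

γ = 9.81 kN/m³.
Let θ = 62° be the plate's angle to the horizontal; measure y along the incline from where the plane meets the free surface. Vertical depth h = y·sinθ with sinθ = 0.882948.
The centroid is at the centre, 1.25 m below the top of the plate, so y_c = 4.74 + 1.25 = 5.99 m and h_c = 5.99 × 0.882948 = 5.28886 m.
A = π(1.25)² = 4.90874 m².
Resultant F = γ·h_c·A = 9.81 × 5.28886 × 4.90874 = 254.684 kN.

F ≈ 255 kN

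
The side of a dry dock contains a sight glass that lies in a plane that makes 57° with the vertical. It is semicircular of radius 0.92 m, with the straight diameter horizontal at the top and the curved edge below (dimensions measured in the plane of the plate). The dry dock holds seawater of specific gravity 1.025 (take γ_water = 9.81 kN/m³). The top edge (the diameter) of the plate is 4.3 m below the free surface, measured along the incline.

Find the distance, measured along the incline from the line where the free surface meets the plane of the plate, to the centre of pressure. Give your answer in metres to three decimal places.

y_p = 4.703 m

γ = 1.025 × 9.81 = 10.05525 kN/m³.
The plate makes 57° with the vertical, i.e. θ = 90° − 57° = 33° to the horizontal. Measuring y along the incline from the free-surface line, vertical depth h = y·sinθ with sinθ = 0.544639.
The centroid of a semicircle lies 4r/(3π) = 0.39046 m from the diameter, here below the top edge, so y_c = 4.3 + 0.39046 = 4.69046 m and h_c = 4.69046 × 0.544639 = 2.55461 m.
A = πr²/2 = π × 0.92²/2 = 1.32952 m².
Resultant F = γ·h_c·A = 10.05525 × 2.55461 × 1.32952 = 34.1517 kN.
I_c = (π/8 − 8/(9π))·r⁴ = 0.109757 × 0.92⁴ = 0.0786291 m⁴.
Centre of pressure: y_p = y_c + I_c/(y_c·A) = 4.69046 + 0.0786291/(4.69046 × 1.32952) = 4.69046 + 0.0126088 = 4.70307 m along the plane.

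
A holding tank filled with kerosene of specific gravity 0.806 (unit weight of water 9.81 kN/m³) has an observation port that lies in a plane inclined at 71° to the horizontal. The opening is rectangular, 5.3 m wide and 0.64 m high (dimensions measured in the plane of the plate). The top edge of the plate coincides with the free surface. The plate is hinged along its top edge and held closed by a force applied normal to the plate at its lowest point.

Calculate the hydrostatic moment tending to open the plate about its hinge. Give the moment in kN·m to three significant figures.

M ≈ 3.46 kN·m

γ = 0.806 × 9.81 = 7.90686 kN/m³.
Let θ = 71° be the plate's angle to the horizontal; measure y along the incline from where the plane meets the free surface. Vertical depth h = y·sinθ with sinθ = 0.945519.
The centroid lies 0.64/2 = 0.32 m below the top edge, so y_c = 0.32 m and h_c = 0.32 × 0.945519 = 0.302566 m.
A = 5.3 × 0.64 = 3.392 m².
Resultant F = γ·h_c·A = 7.90686 × 0.302566 × 3.392 = 8.11484 kN.
I_c = b·h³/12 = 5.3 × 0.64³/12 = 0.11578 m⁴.
Centre of pressure: y_p = y_c + I_c/(y_c·A) = 0.32 + 0.11578/(0.32 × 3.392) = 0.32 + 0.106666 = 0.426666 m along the plane.
The resultant acts 0.32 + 0.106666 = 0.426666 m (along the plate) below the hinge at the top edge, so the moment about the hinge is M = F × 0.426666 = 8.11484 × 0.426666 = 3.46233 kN·m.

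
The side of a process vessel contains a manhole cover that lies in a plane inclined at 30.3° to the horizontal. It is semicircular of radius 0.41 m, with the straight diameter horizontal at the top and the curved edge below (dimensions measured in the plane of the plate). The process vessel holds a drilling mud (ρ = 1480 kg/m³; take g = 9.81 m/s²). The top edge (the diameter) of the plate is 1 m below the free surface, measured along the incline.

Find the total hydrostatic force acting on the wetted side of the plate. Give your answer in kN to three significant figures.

γ = ρg = 1480 × 9.81 / 1000 = 14.5188 kN/m³.
Let θ = 30.3° be the plate's angle to the horizontal; measure y along the incline from where the plane meets the free surface. Vertical depth h = y·sinθ with sinθ = 0.504528.
The centroid of a semicircle lies 4r/(3π) = 0.174009 m from the diameter, here below the top edge, so y_c = 1 + 0.174009 = 1.17401 m and h_c = 1.17401 × 0.504528 = 0.592321 m.
A = πr²/2 = π × 0.41²/2 = 0.264051 m².
Resultant F = γ·h_c·A = 14.5188 × 0.592321 × 0.264051 = 2.27078 kN.

F ≈ 2.27 kN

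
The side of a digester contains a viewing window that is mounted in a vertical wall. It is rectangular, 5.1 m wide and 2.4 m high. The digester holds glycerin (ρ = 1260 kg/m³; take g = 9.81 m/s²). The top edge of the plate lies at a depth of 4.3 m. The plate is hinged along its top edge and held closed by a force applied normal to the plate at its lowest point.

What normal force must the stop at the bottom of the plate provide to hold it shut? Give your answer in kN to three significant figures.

P ≈ 446 kN

γ = ρg = 1260 × 9.81 / 1000 = 12.3606 kN/m³.
The centroid lies 2.4/2 = 1.2 m below the top edge, so the centroid depth is h_c = 4.3 + 1.2 = 5.5 m.
A = 5.1 × 2.4 = 12.24 m².
Resultant F = γ·h_c·A = 12.3606 × 5.5 × 12.24 = 832.116 kN.
I_c = b·h³/12 = 5.1 × 2.4³/12 = 5.8752 m⁴.
Centre of pressure: y_p = y_c + I_c/(y_c·A) = 5.5 + 5.8752/(5.5 × 12.24) = 5.5 + 0.0872727 = 5.58727 m along the plane.
The resultant acts 1.2 + 0.0872727 = 1.28727 m (along the plate) below the hinge at the top edge, so the moment about the hinge is M = F × 1.28727 = 832.116 × 1.28727 = 1071.16 kN·m.
A normal force at the bottom, 2.4 m from the hinge, must supply this moment: P = 1071.16/2.4 = 446.317 kN.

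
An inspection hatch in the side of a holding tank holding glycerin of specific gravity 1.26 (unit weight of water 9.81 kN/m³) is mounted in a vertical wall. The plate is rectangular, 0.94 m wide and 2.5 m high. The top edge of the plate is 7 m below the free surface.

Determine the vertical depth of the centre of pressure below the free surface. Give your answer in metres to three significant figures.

h_p = 8.31 m

γ = 1.26 × 9.81 = 12.3606 kN/m³.
The centroid lies 2.5/2 = 1.25 m below the top edge, so the centroid depth is h_c = 7 + 1.25 = 8.25 m.
A = 0.94 × 2.5 = 2.35 m².
Resultant F = γ·h_c·A = 12.3606 × 8.25 × 2.35 = 239.641 kN.
I_c = b·h³/12 = 0.94 × 2.5³/12 = 1.22396 m⁴.
Centre of pressure: y_p = y_c + I_c/(y_c·A) = 8.25 + 1.22396/(8.25 × 2.35) = 8.25 + 0.0631314 = 8.31313 m along the plane.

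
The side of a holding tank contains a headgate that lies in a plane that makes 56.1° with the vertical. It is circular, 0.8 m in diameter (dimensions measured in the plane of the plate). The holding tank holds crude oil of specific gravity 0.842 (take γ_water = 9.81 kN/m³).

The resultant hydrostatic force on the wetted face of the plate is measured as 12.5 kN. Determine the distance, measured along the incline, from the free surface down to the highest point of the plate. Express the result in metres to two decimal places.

γ = 0.842 × 9.81 = 8.26002 kN/m³.
A = π(0.4)² = 0.502655 m².
From F = γ·h_c·A, the centroid depth is h_c = 12.5/(8.26002 × 0.502655) = 3.01064 m.
The plate makes 56.1° with the vertical, i.e. θ = 90° − 56.1° = 33.9° to the horizontal. Measuring y along the incline from the free-surface line, vertical depth h = y·sinθ with sinθ = 0.557745.
Along the incline, y_c = h_c/sinθ = 3.01064/0.557745 = 5.39788 m.
The centroid is at the centre, 0.4 m below the top of the plate, so the highest point sits at y_top = 5.39788 − 0.4 = 4.99788 m along the incline.

y_top ≈ 5.00 m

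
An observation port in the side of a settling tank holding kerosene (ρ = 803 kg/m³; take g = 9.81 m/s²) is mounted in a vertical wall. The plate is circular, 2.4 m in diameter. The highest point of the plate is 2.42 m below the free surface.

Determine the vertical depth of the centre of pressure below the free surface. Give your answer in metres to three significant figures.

h_p = 3.72 m

γ = ρg = 803 × 9.81 / 1000 = 7.87743 kN/m³.
The centroid is at the centre, 1.2 m below the top of the plate, so the centroid depth is h_c = 2.42 + 1.2 = 3.62 m.
A = π(1.2)² = 4.52389 m².
Resultant F = γ·h_c·A = 7.87743 × 3.62 × 4.52389 = 129.005 kN.
I_c = πr⁴/4 = π × 1.2⁴/4 = 1.6286 m⁴.
Centre of pressure: y_p = y_c + I_c/(y_c·A) = 3.62 + 1.6286/(3.62 × 4.52389) = 3.62 + 0.0994475 = 3.71945 m along the plane.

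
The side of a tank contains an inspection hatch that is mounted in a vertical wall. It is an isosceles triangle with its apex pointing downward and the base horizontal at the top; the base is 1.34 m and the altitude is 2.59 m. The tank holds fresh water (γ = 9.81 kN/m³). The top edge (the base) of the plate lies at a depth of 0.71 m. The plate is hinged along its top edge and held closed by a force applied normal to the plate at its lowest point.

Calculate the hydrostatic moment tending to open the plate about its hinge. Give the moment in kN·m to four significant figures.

γ = 9.81 kN/m³.
With the apex down, the centroid sits h/3 = 2.59/3 = 0.863333 m below the base (the top edge), so the centroid depth is h_c = 0.71 + 0.863333 = 1.57333 m.
A = ½ × 1.34 × 2.59 = 1.7353 m².
Resultant F = γ·h_c·A = 9.81 × 1.57333 × 1.7353 = 26.7833 kN.
I_c = b·h³/36 = 1.34 × 2.59³/36 = 0.646698 m⁴.
Centre of pressure: y_p = y_c + I_c/(y_c·A) = 1.57333 + 0.646698/(1.57333 × 1.7353) = 1.57333 + 0.236868 = 1.8102 m along the plane.
The resultant acts 0.863333 + 0.236868 = 1.1002 m (along the plate) below the hinge at the top edge, so the moment about the hinge is M = F × 1.1002 = 26.7833 × 1.1002 = 29.467 kN·m.

M ≈ 29.47 kN·m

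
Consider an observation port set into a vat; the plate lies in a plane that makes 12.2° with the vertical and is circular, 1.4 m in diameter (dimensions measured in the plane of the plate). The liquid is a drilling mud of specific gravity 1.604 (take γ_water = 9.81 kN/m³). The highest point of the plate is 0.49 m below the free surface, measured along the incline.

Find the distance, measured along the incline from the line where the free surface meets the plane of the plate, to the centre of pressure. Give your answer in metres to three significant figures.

γ = 1.604 × 9.81 = 15.73524 kN/m³.
The plate makes 12.2° with the vertical, i.e. θ = 90° − 12.2° = 77.8° to the horizontal. Measuring y along the incline from the free-surface line, vertical depth h = y·sinθ with sinθ = 0.977416.
The centroid is at the centre, 0.7 m below the top of the plate, so y_c = 0.49 + 0.7 = 1.19 m and h_c = 1.19 × 0.977416 = 1.16313 m.
A = π(0.7)² = 1.53938 m².
Resultant F = γ·h_c·A = 15.73524 × 1.16313 × 1.53938 = 28.1739 kN.
I_c = πr⁴/4 = π × 0.7⁴/4 = 0.188574 m⁴.
Centre of pressure: y_p = y_c + I_c/(y_c·A) = 1.19 + 0.188574/(1.19 × 1.53938) = 1.19 + 0.102941 = 1.29294 m along the plane.

y_p = 1.29 m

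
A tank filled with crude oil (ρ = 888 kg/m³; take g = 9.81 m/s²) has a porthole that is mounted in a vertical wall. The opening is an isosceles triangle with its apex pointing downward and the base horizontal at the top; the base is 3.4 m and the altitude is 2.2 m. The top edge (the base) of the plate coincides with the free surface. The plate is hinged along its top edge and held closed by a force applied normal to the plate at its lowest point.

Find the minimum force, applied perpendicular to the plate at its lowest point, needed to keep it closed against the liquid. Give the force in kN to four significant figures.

γ = ρg = 888 × 9.81 / 1000 = 8.71128 kN/m³.
With the apex down, the centroid sits h/3 = 2.2/3 = 0.733333 m below the base (the top edge), so the centroid depth is h_c = 0.733333 m.
A = ½ × 3.4 × 2.2 = 3.74 m².
Resultant F = γ·h_c·A = 8.71128 × 0.733333 × 3.74 = 23.8921 kN.
I_c = b·h³/36 = 3.4 × 2.2³/36 = 1.00564 m⁴.
Centre of pressure: y_p = y_c + I_c/(y_c·A) = 0.733333 + 1.00564/(0.733333 × 3.74) = 0.733333 + 0.366665 = 1.1 m along the plane.
The resultant acts 0.733333 + 0.366665 = 1.1 m (along the plate) below the hinge at the top edge, so the moment about the hinge is M = F × 1.1 = 23.8921 × 1.1 = 26.2813 kN·m.
A normal force at the bottom, 2.2 m from the hinge, must supply this moment: P = 26.2813/2.2 = 11.946 kN.

P ≈ 11.95 kN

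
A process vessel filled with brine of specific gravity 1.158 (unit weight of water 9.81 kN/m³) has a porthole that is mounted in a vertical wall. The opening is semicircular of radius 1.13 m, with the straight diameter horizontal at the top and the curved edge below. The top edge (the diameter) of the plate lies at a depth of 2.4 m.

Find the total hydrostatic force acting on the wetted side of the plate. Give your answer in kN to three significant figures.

F ≈ 65.6 kN

γ = 1.158 × 9.81 = 11.35998 kN/m³.
The centroid of a semicircle lies 4r/(3π) = 0.479587 m from the diameter, here below the top edge, so the centroid depth is h_c = 2.4 + 0.479587 = 2.87959 m.
A = πr²/2 = π × 1.13²/2 = 2.00575 m².
Resultant F = γ·h_c·A = 11.35998 × 2.87959 × 2.00575 = 65.6123 kN.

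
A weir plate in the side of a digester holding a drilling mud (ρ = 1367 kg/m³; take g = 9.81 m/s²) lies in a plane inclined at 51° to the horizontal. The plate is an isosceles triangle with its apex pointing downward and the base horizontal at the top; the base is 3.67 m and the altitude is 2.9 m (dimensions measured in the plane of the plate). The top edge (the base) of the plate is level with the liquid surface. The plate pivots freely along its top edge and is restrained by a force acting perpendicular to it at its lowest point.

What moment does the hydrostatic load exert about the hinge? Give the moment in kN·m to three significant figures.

γ = ρg = 1367 × 9.81 / 1000 = 13.41027 kN/m³.
Let θ = 51° be the plate's angle to the horizontal; measure y along the incline from where the plane meets the free surface. Vertical depth h = y·sinθ with sinθ = 0.777146.
With the apex down, the centroid sits h/3 = 2.9/3 = 0.966667 m below the base (the top edge), so y_c = 0.966667 m and h_c = 0.966667 × 0.777146 = 0.751241 m.
A = ½ × 3.67 × 2.9 = 5.3215 m².
Resultant F = γ·h_c·A = 13.41027 × 0.751241 × 5.3215 = 53.6106 kN.
I_c = b·h³/36 = 3.67 × 2.9³/36 = 2.48632 m⁴.
Centre of pressure: y_p = y_c + I_c/(y_c·A) = 0.966667 + 2.48632/(0.966667 × 5.3215) = 0.966667 + 0.483333 = 1.45 m along the plane.
The resultant acts 0.966667 + 0.483333 = 1.45 m (along the plate) below the hinge at the top edge, so the moment about the hinge is M = F × 1.45 = 53.6106 × 1.45 = 77.7354 kN·m.

M ≈ 77.7 kN·m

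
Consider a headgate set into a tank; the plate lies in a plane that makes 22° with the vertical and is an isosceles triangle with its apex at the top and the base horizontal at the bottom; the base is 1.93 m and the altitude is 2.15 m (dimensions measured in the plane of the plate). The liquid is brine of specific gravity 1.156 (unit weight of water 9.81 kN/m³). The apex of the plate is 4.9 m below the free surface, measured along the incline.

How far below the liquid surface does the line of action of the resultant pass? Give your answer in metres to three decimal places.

γ = 1.156 × 9.81 = 11.34036 kN/m³.
The plate makes 22° with the vertical, i.e. θ = 90° − 22° = 68° to the horizontal. Measuring y along the incline from the free-surface line, vertical depth h = y·sinθ with sinθ = 0.927184.
With the apex up, the centroid sits 2h/3 = 2 × 2.15/3 = 1.43333 m below the apex, so y_c = 4.9 + 1.43333 = 6.33333 m and h_c = 6.33333 × 0.927184 = 5.87216 m.
A = ½ × 1.93 × 2.15 = 2.07475 m².
Resultant F = γ·h_c·A = 11.34036 × 5.87216 × 2.07475 = 138.163 kN.
I_c = b·h³/36 = 1.93 × 2.15³/36 = 0.532807 m⁴.
Centre of pressure: y_p = y_c + I_c/(y_c·A) = 6.33333 + 0.532807/(6.33333 × 2.07475) = 6.33333 + 0.0405482 = 6.37388 m along the plane.
Vertically, h_p = y_p·sinθ = 6.37388 × 0.927184 = 5.90976 m.

h_p = 5.910 m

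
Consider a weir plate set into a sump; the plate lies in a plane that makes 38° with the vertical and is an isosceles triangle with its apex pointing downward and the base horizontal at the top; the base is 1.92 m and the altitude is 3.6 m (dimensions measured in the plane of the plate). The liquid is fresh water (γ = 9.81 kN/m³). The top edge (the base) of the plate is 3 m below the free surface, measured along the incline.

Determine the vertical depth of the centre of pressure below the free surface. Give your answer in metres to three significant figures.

γ = 9.81 kN/m³.
The plate makes 38° with the vertical, i.e. θ = 90° − 38° = 52° to the horizontal. Measuring y along the incline from the free-surface line, vertical depth h = y·sinθ with sinθ = 0.788011.
With the apex down, the centroid sits h/3 = 3.6/3 = 1.2 m below the base (the top edge), so y_c = 3 + 1.2 = 4.2 m and h_c = 4.2 × 0.788011 = 3.30965 m.
A = ½ × 1.92 × 3.6 = 3.456 m².
Resultant F = γ·h_c·A = 9.81 × 3.30965 × 3.456 = 112.208 kN.
I_c = b·h³/36 = 1.92 × 3.6³/36 = 2.48832 m⁴.
Centre of pressure: y_p = y_c + I_c/(y_c·A) = 4.2 + 2.48832/(4.2 × 3.456) = 4.2 + 0.171429 = 4.37143 m along the plane.
Vertically, h_p = y_p·sinθ = 4.37143 × 0.788011 = 3.44473 m.

h_p = 3.44 m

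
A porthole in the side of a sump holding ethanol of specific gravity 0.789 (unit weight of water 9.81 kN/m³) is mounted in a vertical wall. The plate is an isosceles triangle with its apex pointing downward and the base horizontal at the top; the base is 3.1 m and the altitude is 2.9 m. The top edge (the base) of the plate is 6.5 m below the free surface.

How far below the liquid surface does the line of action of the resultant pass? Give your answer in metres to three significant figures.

h_p = 7.53 m

γ = 0.789 × 9.81 = 7.74009 kN/m³.
With the apex down, the centroid sits h/3 = 2.9/3 = 0.966667 m below the base (the top edge), so the centroid depth is h_c = 6.5 + 0.966667 = 7.46667 m.
A = ½ × 3.1 × 2.9 = 4.495 m².
Resultant F = γ·h_c·A = 7.74009 × 7.46667 × 4.495 = 259.778 kN.
I_c = b·h³/36 = 3.1 × 2.9³/36 = 2.10016 m⁴.
Centre of pressure: y_p = y_c + I_c/(y_c·A) = 7.46667 + 2.10016/(7.46667 × 4.495) = 7.46667 + 0.0625743 = 7.52924 m along the plane.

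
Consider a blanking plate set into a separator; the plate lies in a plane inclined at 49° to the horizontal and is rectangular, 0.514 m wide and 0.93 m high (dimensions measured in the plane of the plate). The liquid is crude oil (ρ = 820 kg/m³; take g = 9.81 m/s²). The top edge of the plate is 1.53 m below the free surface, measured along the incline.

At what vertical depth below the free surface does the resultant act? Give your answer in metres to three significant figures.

γ = ρg = 820 × 9.81 / 1000 = 8.0442 kN/m³.
Let θ = 49° be the plate's angle to the horizontal; measure y along the incline from where the plane meets the free surface. Vertical depth h = y·sinθ with sinθ = 0.754710.
The centroid lies 0.93/2 = 0.465 m below the top edge, so y_c = 1.53 + 0.465 = 1.995 m and h_c = 1.995 × 0.754710 = 1.50565 m.
A = 0.514 × 0.93 = 0.47802 m².
Resultant F = γ·h_c·A = 8.0442 × 1.50565 × 0.47802 = 5.78966 kN.
I_c = b·h³/12 = 0.514 × 0.93³/12 = 0.0344533 m⁴.
Centre of pressure: y_p = y_c + I_c/(y_c·A) = 1.995 + 0.0344533/(1.995 × 0.47802) = 1.995 + 0.0361278 = 2.03113 m along the plane.
Vertically, h_p = y_p·sinθ = 2.03113 × 0.754710 = 1.53291 m.

h_p = 1.53 m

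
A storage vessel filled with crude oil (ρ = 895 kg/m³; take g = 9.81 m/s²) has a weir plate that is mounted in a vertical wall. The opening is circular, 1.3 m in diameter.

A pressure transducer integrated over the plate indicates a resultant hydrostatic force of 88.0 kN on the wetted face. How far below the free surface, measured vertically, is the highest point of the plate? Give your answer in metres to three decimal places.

d_top ≈ 6.901 m

γ = ρg = 895 × 9.81 / 1000 = 8.77995 kN/m³.
A = π(0.65)² = 1.32732 m².
From F = γ·h_c·A, the centroid depth is h_c = 88.0/(8.77995 × 1.32732) = 7.55118 m.
The centroid is at the centre, 0.65 m below the top of the plate, so the highest point sits at h_top = 7.55118 − 0.65 = 6.90118 m below the surface.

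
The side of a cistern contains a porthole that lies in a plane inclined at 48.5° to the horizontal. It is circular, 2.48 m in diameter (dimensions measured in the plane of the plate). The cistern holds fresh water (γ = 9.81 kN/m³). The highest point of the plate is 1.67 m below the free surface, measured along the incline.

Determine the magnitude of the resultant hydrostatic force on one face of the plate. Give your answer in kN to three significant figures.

F ≈ 103 kN

γ = 9.81 kN/m³.
Let θ = 48.5° be the plate's angle to the horizontal; measure y along the incline from where the plane meets the free surface. Vertical depth h = y·sinθ with sinθ = 0.748956.
The centroid is at the centre, 1.24 m below the top of the plate, so y_c = 1.67 + 1.24 = 2.91 m and h_c = 2.91 × 0.748956 = 2.17946 m.
A = π(1.24)² = 4.83051 m².
Resultant F = γ·h_c·A = 9.81 × 2.17946 × 4.83051 = 103.279 kN.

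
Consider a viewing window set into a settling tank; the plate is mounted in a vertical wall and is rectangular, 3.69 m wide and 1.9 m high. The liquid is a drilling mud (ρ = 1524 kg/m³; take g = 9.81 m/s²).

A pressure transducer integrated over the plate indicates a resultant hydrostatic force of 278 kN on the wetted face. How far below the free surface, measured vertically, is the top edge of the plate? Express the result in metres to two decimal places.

d_top ≈ 1.70 m

γ = ρg = 1524 × 9.81 / 1000 = 14.95044 kN/m³.
A = 3.69 × 1.9 = 7.011 m².
From F = γ·h_c·A, the centroid depth is h_c = 278/(14.95044 × 7.011) = 2.65223 m.
The centroid lies 1.9/2 = 0.95 m below the top edge, so the top edge sits at h_top = 2.65223 − 0.95 = 1.70223 m below the surface.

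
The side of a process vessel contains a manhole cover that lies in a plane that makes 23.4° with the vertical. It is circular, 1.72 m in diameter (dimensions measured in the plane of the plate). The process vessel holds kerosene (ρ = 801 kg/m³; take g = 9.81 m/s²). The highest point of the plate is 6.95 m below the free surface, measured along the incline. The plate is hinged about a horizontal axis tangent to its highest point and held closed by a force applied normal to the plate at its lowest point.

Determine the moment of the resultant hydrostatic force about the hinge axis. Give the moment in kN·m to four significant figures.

M ≈ 115.6 kN·m

γ = ρg = 801 × 9.81 / 1000 = 7.85781 kN/m³.
The plate makes 23.4° with the vertical, i.e. θ = 90° − 23.4° = 66.6° to the horizontal. Measuring y along the incline from the free-surface line, vertical depth h = y·sinθ with sinθ = 0.917755.
The centroid is at the centre, 0.86 m below the top of the plate, so y_c = 6.95 + 0.86 = 7.81 m and h_c = 7.81 × 0.917755 = 7.16767 m.
A = π(0.86)² = 2.32352 m².
Resultant F = γ·h_c·A = 7.85781 × 7.16767 × 2.32352 = 130.866 kN.
I_c = πr⁴/4 = π × 0.86⁴/4 = 0.429619 m⁴.
Centre of pressure: y_p = y_c + I_c/(y_c·A) = 7.81 + 0.429619/(7.81 × 2.32352) = 7.81 + 0.0236748 = 7.83367 m along the plane.
The resultant acts 0.86 + 0.0236748 = 0.883675 m (along the plate) below the hinge at the top edge, so the moment about the hinge is M = F × 0.883675 = 130.866 × 0.883675 = 115.643 kN·m.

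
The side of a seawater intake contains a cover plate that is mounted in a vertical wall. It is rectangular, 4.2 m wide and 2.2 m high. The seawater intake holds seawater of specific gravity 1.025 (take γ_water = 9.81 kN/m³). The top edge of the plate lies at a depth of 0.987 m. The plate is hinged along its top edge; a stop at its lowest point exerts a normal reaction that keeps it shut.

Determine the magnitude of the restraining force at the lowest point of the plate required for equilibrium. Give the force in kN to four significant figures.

P ≈ 114.0 kN

γ = 1.025 × 9.81 = 10.05525 kN/m³.
The centroid lies 2.2/2 = 1.1 m below the top edge, so the centroid depth is h_c = 0.987 + 1.1 = 2.087 m.
A = 4.2 × 2.2 = 9.24 m².
Resultant F = γ·h_c·A = 10.05525 × 2.087 × 9.24 = 193.904 kN.
I_c = b·h³/12 = 4.2 × 2.2³/12 = 3.7268 m⁴.
Centre of pressure: y_p = y_c + I_c/(y_c·A) = 2.087 + 3.7268/(2.087 × 9.24) = 2.087 + 0.19326 = 2.28026 m along the plane.
The resultant acts 1.1 + 0.19326 = 1.29326 m (along the plate) below the hinge at the top edge, so the moment about the hinge is M = F × 1.29326 = 193.904 × 1.29326 = 250.768 kN·m.
A normal force at the bottom, 2.2 m from the hinge, must supply this moment: P = 250.768/2.2 = 113.985 kN.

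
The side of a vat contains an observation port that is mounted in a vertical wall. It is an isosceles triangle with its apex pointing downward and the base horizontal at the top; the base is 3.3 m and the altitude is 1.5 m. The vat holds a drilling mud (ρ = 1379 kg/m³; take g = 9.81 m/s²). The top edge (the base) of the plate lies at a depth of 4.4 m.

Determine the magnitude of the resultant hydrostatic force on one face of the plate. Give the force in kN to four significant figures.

F ≈ 164.1 kN

γ = ρg = 1379 × 9.81 / 1000 = 13.52799 kN/m³.
With the apex down, the centroid sits h/3 = 1.5/3 = 0.5 m below the base (the top edge), so the centroid depth is h_c = 4.4 + 0.5 = 4.9 m.
A = ½ × 3.3 × 1.5 = 2.475 m².
Resultant F = γ·h_c·A = 13.52799 × 4.9 × 2.475 = 164.061 kN.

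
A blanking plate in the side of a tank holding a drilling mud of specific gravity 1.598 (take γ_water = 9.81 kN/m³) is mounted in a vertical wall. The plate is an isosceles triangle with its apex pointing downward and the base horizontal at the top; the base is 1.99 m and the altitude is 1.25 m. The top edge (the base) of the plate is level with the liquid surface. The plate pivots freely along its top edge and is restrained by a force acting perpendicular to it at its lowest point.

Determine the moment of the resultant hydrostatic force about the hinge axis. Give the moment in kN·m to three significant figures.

M ≈ 5.08 kN·m

γ = 1.598 × 9.81 = 15.67638 kN/m³.
With the apex down, the centroid sits h/3 = 1.25/3 = 0.416667 m below the base (the top edge), so the centroid depth is h_c = 0.416667 m.
A = ½ × 1.99 × 1.25 = 1.24375 m².
Resultant F = γ·h_c·A = 15.67638 × 0.416667 × 1.24375 = 8.12396 kN.
I_c = b·h³/36 = 1.99 × 1.25³/36 = 0.107964 m⁴.
Centre of pressure: y_p = y_c + I_c/(y_c·A) = 0.416667 + 0.107964/(0.416667 × 1.24375) = 0.416667 + 0.208332 = 0.624999 m along the plane.
The resultant acts 0.416667 + 0.208332 = 0.624999 m (along the plate) below the hinge at the top edge, so the moment about the hinge is M = F × 0.624999 = 8.12396 × 0.624999 = 5.07747 kN·m.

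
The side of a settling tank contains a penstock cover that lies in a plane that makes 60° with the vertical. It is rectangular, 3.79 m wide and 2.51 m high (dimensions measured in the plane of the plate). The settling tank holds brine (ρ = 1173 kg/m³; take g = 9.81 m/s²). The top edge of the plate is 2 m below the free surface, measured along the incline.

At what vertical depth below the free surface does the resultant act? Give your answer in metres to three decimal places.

γ = ρg = 1173 × 9.81 / 1000 = 11.50713 kN/m³.
The plate makes 60° with the vertical, i.e. θ = 90° − 60° = 30° to the horizontal. Measuring y along the incline from the free-surface line, vertical depth h = y·sinθ with sinθ = 0.500000.
The centroid lies 2.51/2 = 1.255 m below the top edge, so y_c = 2 + 1.255 = 3.255 m and h_c = 3.255 × 0.500000 = 1.6275 m.
A = 3.79 × 2.51 = 9.5129 m².
Resultant F = γ·h_c·A = 11.50713 × 1.6275 × 9.5129 = 178.156 kN.
I_c = b·h³/12 = 3.79 × 2.51³/12 = 4.99435 m⁴.
Centre of pressure: y_p = y_c + I_c/(y_c·A) = 3.255 + 4.99435/(3.255 × 9.5129) = 3.255 + 0.161293 = 3.41629 m along the plane.
Vertically, h_p = y_p·sinθ = 3.41629 × 0.500000 = 1.70815 m.

h_p = 1.708 m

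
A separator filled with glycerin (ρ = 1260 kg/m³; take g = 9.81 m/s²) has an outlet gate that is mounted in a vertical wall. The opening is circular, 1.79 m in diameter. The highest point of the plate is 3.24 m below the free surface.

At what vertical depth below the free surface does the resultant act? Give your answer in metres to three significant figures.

h_p = 4.18 m

γ = ρg = 1260 × 9.81 / 1000 = 12.3606 kN/m³.
The centroid is at the centre, 0.895 m below the top of the plate, so the centroid depth is h_c = 3.24 + 0.895 = 4.135 m.
A = π(0.895)² = 2.51649 m².
Resultant F = γ·h_c·A = 12.3606 × 4.135 × 2.51649 = 128.621 kN.
I_c = πr⁴/4 = π × 0.895⁴/4 = 0.503944 m⁴.
Centre of pressure: y_p = y_c + I_c/(y_c·A) = 4.135 + 0.503944/(4.135 × 2.51649) = 4.135 + 0.0484297 = 4.18343 m along the plane.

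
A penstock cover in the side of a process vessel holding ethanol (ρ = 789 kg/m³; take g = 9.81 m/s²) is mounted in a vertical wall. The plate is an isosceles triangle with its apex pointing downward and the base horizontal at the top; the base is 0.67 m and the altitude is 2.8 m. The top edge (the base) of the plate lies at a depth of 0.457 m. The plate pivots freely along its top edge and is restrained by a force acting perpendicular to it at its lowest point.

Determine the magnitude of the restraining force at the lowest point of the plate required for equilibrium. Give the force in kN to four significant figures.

γ = ρg = 789 × 9.81 / 1000 = 7.74009 kN/m³.
With the apex down, the centroid sits h/3 = 2.8/3 = 0.933333 m below the base (the top edge), so the centroid depth is h_c = 0.457 + 0.933333 = 1.39033 m.
A = ½ × 0.67 × 2.8 = 0.938 m².
Resultant F = γ·h_c·A = 7.74009 × 1.39033 × 0.938 = 10.0941 kN.
I_c = b·h³/36 = 0.67 × 2.8³/36 = 0.408551 m⁴.
Centre of pressure: y_p = y_c + I_c/(y_c·A) = 1.39033 + 0.408551/(1.39033 × 0.938) = 1.39033 + 0.313275 = 1.70361 m along the plane.
The resultant acts 0.933333 + 0.313275 = 1.24661 m (along the plate) below the hinge at the top edge, so the moment about the hinge is M = F × 1.24661 = 10.0941 × 1.24661 = 12.5834 kN·m.
A normal force at the bottom, 2.8 m from the hinge, must supply this moment: P = 12.5834/2.8 = 4.49407 kN.

P ≈ 4.494 kN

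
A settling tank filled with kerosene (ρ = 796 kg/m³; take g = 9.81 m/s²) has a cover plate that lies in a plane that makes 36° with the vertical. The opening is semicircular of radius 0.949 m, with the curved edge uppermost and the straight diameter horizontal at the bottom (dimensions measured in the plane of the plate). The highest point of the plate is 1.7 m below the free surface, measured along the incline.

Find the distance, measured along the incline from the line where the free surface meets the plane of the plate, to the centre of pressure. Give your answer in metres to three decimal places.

γ = ρg = 796 × 9.81 / 1000 = 7.80876 kN/m³.
The plate makes 36° with the vertical, i.e. θ = 90° − 36° = 54° to the horizontal. Measuring y along the incline from the free-surface line, vertical depth h = y·sinθ with sinθ = 0.809017.
The centroid lies 4r/(3π) = 0.402768 m above the diameter, so r − 4r/(3π) = 0.949 − 0.402768 = 0.546232 m below the topmost point, so y_c = 1.7 + 0.546232 = 2.24623 m and h_c = 2.24623 × 0.809017 = 1.81724 m.
A = πr²/2 = π × 0.949²/2 = 1.41466 m².
Resultant F = γ·h_c·A = 7.80876 × 1.81724 × 1.41466 = 20.0746 kN.
I_c = (π/8 − 8/(9π))·r⁴ = 0.109757 × 0.949⁴ = 0.0890219 m⁴.
Centre of pressure: y_p = y_c + I_c/(y_c·A) = 2.24623 + 0.0890219/(2.24623 × 1.41466) = 2.24623 + 0.028015 = 2.27425 m along the plane.

y_p = 2.274 m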